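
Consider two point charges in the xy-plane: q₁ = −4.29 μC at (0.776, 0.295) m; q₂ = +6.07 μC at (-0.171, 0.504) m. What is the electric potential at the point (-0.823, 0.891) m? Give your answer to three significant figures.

4.94×10⁴ V

The total potential is the scalar sum of each charge's contribution, V = Σ kqᵢ/rᵢ.
Distances from the field point to each charge: r₁ = 1.71 m, r₂ = 0.758 m.
V = k[(-4.29×10⁻⁶)/(1.71) + (6.07×10⁻⁶)/(0.758)] = 4.94×10⁴ V.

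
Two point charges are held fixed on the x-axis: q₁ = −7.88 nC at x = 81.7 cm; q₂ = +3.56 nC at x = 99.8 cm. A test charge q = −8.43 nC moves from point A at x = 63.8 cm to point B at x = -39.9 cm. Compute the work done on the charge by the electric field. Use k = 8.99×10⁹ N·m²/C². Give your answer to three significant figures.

The work done by the electric force is W_field = −ΔU = −q(V_B − V_A) = q(V_A − V_B).
At A: distances to the source charges are 0.179 m, 0.360 m; V_A = Σ kqᵢ/rᵢ = -307 V.
At B: distances to the source charges are 1.22 m, 1.40 m; V_B = Σ kqᵢ/rᵢ = -35.3 V.
ΔV = V_B − V_A = 272 V.
W_field = −qΔV = −(-8.43×10⁻⁹ C)(272 V) = 2.29×10⁻⁶ J.

2.29×10⁻⁶ J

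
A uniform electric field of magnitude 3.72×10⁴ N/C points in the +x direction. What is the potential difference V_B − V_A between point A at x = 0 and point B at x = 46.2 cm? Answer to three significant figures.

-1.72×10⁴ V

In a uniform field, potential decreases in the direction of E: V_B − V_A = −E·Δx.
V_B − V_A = −(3.72×10⁴ V/m)(0.462 m) = -1.72×10⁴ V.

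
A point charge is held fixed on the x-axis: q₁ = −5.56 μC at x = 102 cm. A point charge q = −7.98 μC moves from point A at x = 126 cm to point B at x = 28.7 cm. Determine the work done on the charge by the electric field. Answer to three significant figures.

1.12 J

The work done by the electric force is W_field = −ΔU = −q(V_B − V_A) = q(V_A − V_B).
At A: distance to the source charge is 0.240 m; V_A = kq₁/r = -2.08×10⁵ V.
At B: distance to the source charge is 0.733 m; V_B = kq₁/r = -6.82×10⁴ V.
ΔV = V_B − V_A = 1.40×10⁵ V.
W_field = −qΔV = −(-7.98×10⁻⁶ C)(1.40×10⁵ V) = 1.12 J.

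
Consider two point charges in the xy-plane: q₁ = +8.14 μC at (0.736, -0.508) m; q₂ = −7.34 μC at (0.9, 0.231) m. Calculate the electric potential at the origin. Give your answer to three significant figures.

1.08×10⁴ V

The total potential is the scalar sum of each charge's contribution, V = Σ kqᵢ/rᵢ.
Distances from the field point to each charge: r₁ = 0.894 m, r₂ = 0.929 m.
V = k[(8.14×10⁻⁶)/(0.894) + (-7.34×10⁻⁶)/(0.929)] = 1.08×10⁴ V.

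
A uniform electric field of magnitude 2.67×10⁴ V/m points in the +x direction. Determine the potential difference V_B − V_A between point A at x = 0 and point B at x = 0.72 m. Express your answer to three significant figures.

In a uniform field, potential decreases in the direction of E: V_B − V_A = −E·Δx.
V_B − V_A = −(2.67×10⁴ V/m)(0.720 m) = -1.92×10⁴ V.

-1.92×10⁴ V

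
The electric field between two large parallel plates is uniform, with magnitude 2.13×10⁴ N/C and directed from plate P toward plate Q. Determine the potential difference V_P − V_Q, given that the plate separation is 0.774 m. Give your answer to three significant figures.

1.65×10⁴ V

In a uniform field, potential decreases in the direction of E: ΔV = −E·d for a displacement d parallel to E.
Going from Q to P is a displacement of 0.774 m opposite to the field, so V_P − V_Q = +Ed = 1.65×10⁴ V.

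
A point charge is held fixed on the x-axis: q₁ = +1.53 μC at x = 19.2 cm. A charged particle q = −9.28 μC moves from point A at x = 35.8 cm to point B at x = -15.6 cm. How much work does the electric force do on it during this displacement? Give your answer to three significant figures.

-0.402 J

The work done by the electric force is W_field = −ΔU = −q(V_B − V_A) = q(V_A − V_B).
At A: distance to the source charge is 0.166 m; V_A = kq₁/r = 8.29×10⁴ V.
At B: distance to the source charge is 0.348 m; V_B = kq₁/r = 3.95×10⁴ V.
ΔV = V_B − V_A = -4.33×10⁴ V.
W_field = −qΔV = −(-9.28×10⁻⁶ C)(-4.33×10⁴ V) = -0.402 J.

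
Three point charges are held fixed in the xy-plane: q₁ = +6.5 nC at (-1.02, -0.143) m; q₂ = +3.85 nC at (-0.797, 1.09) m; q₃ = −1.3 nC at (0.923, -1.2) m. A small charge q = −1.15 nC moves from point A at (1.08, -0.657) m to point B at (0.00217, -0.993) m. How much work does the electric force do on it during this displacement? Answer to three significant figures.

3.13×10⁻⁸ J

The work done by the electric force is W_field = −ΔU = −q(V_B − V_A) = q(V_A − V_B).
At A: distances to the source charges are 2.16 m, 2.56 m, 0.565 m; V_A = Σ kqᵢ/rᵢ = 19.9 V.
At B: distances to the source charges are 1.33 m, 2.23 m, 0.944 m; V_B = Σ kqᵢ/rᵢ = 47.1 V.
ΔV = V_B − V_A = 27.2 V.
W_field = −qΔV = −(-1.15×10⁻⁹ C)(27.2 V) = 3.13×10⁻⁸ J.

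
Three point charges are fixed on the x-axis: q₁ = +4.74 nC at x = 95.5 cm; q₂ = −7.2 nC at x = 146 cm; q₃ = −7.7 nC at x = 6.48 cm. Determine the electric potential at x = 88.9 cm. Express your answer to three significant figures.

Electric potential is a scalar, so the contributions from each charge add algebraically: V = Σ kqᵢ/rᵢ.
Distances from the field point to each charge: r₁ = 0.0660 m, r₂ = 0.571 m, r₃ = 0.824 m.
V = k[(4.74×10⁻⁹)/(0.0660) + (-7.20×10⁻⁹)/(0.571) + (-7.70×10⁻⁹)/(0.824)] = 448 V.

448 V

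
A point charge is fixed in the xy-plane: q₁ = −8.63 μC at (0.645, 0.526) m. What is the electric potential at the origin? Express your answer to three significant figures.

Electric potential is a scalar, so the contributions from each charge add algebraically: V = Σ kqᵢ/rᵢ.
Distances from the field point to each charge: r₁ = 0.832 m.
V = k[(-8.63×10⁻⁶)/(0.832)] = -9.32×10⁴ V.

-9.32×10⁴ V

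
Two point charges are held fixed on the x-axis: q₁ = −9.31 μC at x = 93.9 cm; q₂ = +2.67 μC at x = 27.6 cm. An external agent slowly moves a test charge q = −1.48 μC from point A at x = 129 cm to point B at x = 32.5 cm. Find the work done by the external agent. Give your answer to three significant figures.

-0.841 J

For quasistatic motion the external work equals the change in potential energy: W_ext = qΔV = q(V_B − V_A).
At A: distances to the source charges are 0.351 m, 1.01 m; V_A = Σ kqᵢ/rᵢ = -2.15×10⁵ V.
At B: distances to the source charges are 0.614 m, 0.0490 m; V_B = Σ kqᵢ/rᵢ = 3.54×10⁵ V.
ΔV = V_B − V_A = 5.68×10⁵ V.
W_ext = qΔV = (-1.48×10⁻⁶ C)(5.68×10⁵ V) = -0.841 J.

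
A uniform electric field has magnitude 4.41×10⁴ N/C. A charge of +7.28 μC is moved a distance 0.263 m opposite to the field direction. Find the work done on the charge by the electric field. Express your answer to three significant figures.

The potential change for a displacement 0.263 m opposite to the field direction is ΔV = +Ed = 1.16×10⁴ V.
W_field = −qΔV = -0.0844 J.

-0.0844 J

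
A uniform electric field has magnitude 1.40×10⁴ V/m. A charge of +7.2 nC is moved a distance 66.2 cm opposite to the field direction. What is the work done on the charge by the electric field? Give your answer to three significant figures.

The potential change for a displacement 66.2 cm opposite to the field direction is ΔV = +Ed = 9270 V.
W_field = −qΔV = -6.67×10⁻⁵ J.

-6.67×10⁻⁵ J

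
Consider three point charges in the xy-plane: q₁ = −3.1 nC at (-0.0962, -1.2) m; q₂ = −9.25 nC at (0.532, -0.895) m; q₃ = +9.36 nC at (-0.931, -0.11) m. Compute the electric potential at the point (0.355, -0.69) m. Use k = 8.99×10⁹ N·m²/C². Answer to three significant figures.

-288 V

Electric potential is a scalar, so the contributions from each charge add algebraically: V = Σ kqᵢ/rᵢ.
Distances from the field point to each charge: r₁ = 0.681 m, r₂ = 0.271 m, r₃ = 1.41 m.
V = k[(-3.10×10⁻⁹)/(0.681) + (-9.25×10⁻⁹)/(0.271) + (9.36×10⁻⁹)/(1.41)] = -288 V.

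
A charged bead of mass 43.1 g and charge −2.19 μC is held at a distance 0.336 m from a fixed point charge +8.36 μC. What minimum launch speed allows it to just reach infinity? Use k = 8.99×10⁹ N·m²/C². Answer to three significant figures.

4.77 m/s

To just escape, total mechanical energy must reach zero at infinity: ½mv²_min + U = 0, so ½mv²_min = −U = |kQq|/r.
|U| = |kQq|/r = (8.99×10⁹ N·m²/C²)(8.36×10⁻⁶)(2.19×10⁻⁶)/(0.336) = 0.490 J.
v_min = √(2|U|/m) = √(2·0.490/0.0431) = 4.77 m/s.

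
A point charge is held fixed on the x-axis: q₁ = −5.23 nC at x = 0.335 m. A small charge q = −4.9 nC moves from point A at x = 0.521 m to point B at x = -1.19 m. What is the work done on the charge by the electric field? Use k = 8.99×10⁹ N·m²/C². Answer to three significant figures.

The work done by the electric force is W_field = −ΔU = −q(V_B − V_A) = q(V_A − V_B).
At A: distance to the source charge is 0.186 m; V_A = kq₁/r = -253 V.
At B: distance to the source charge is 1.52 m; V_B = kq₁/r = -30.8 V.
ΔV = V_B − V_A = 222 V.
W_field = −qΔV = −(-4.90×10⁻⁹ C)(222 V) = 1.09×10⁻⁶ J.

1.09×10⁻⁶ J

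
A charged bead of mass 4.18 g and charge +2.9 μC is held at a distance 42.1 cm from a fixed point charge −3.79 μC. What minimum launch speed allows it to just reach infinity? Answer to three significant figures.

To just escape, total mechanical energy must reach zero at infinity: ½mv²_min + U = 0, so ½mv²_min = −U = |kQq|/r.
|U| = |kQq|/r = (8.99×10⁹ N·m²/C²)(3.79×10⁻⁶)(2.90×10⁻⁶)/(0.421) = 0.235 J.
v_min = √(2|U|/m) = √(2·0.235/4.18×10⁻³) = 10.6 m/s.

10.6 m/s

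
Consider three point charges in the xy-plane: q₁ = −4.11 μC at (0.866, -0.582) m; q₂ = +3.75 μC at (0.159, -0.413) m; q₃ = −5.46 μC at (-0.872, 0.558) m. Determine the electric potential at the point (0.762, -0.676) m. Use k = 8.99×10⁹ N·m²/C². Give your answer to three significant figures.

-2.36×10⁵ V

The total potential is the scalar sum of each charge's contribution, V = Σ kqᵢ/rᵢ.
Distances from the field point to each charge: r₁ = 0.140 m, r₂ = 0.658 m, r₃ = 2.05 m.
V = k[(-4.11×10⁻⁶)/(0.140) + (3.75×10⁻⁶)/(0.658) + (-5.46×10⁻⁶)/(2.05)] = -2.36×10⁵ V.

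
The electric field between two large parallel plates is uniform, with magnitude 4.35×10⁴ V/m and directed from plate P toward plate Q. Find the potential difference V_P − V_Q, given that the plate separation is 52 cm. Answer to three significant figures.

2.26×10⁴ V

In a uniform field, potential decreases in the direction of E: ΔV = −E·d for a displacement d parallel to E.
Going from Q to P is a displacement of 52 cm opposite to the field, so V_P − V_Q = +Ed = 2.26×10⁴ V.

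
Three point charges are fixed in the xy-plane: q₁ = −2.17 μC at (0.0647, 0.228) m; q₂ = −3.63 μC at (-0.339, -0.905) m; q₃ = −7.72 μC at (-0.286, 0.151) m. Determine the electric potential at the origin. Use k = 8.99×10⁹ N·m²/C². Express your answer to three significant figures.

Electric potential is a scalar, so the contributions from each charge add algebraically: V = Σ kqᵢ/rᵢ.
Distances from the field point to each charge: r₁ = 0.237 m, r₂ = 0.966 m, r₃ = 0.323 m.
V = k[(-2.17×10⁻⁶)/(0.237) + (-3.63×10⁻⁶)/(0.966) + (-7.72×10⁻⁶)/(0.323)] = -3.31×10⁵ V.

-3.31×10⁵ V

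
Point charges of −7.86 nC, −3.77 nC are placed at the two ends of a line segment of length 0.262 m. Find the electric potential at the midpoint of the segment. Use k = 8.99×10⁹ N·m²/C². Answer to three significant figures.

-798 V

The total potential is the scalar sum of each charge's contribution, V = Σ kqᵢ/rᵢ.
Each charge is 0.131 m from the midpoint.
V = k[(-7.86×10⁻⁹)/(0.131) + (-3.77×10⁻⁹)/(0.131)] = -798 V.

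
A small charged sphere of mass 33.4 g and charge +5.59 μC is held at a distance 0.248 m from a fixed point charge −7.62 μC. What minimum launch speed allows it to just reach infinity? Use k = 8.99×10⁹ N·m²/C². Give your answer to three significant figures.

To just escape, total mechanical energy must reach zero at infinity: ½mv²_min + U = 0, so ½mv²_min = −U = |kQq|/r.
|U| = |kQq|/r = (8.99×10⁹ N·m²/C²)(7.62×10⁻⁶)(5.59×10⁻⁶)/(0.248) = 1.54 J.
v_min = √(2|U|/m) = √(2·1.54/0.0334) = 9.62 m/s.

9.62 m/s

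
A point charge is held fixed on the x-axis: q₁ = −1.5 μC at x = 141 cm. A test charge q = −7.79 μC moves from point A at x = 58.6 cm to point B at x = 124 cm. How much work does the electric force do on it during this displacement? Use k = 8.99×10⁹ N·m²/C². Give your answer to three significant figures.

-0.490 J

The work done by the electric force is W_field = −ΔU = −q(V_B − V_A) = q(V_A − V_B).
At A: distance to the source charge is 0.824 m; V_A = kq₁/r = -1.64×10⁴ V.
At B: distance to the source charge is 0.170 m; V_B = kq₁/r = -7.93×10⁴ V.
ΔV = V_B − V_A = -6.30×10⁴ V.
W_field = −qΔV = −(-7.79×10⁻⁶ C)(-6.30×10⁴ V) = -0.490 J.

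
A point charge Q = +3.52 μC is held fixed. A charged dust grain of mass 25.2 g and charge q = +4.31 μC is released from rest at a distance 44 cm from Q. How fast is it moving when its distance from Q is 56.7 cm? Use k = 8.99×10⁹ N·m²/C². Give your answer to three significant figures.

Only the electrostatic force acts, so mechanical energy is conserved: ½mv² = U₁ − U₂ = kQq(1/r₁ − 1/r₂).
U₁ − U₂ = (8.99×10⁹ N·m²/C²)(3.52×10⁻⁶ C)(4.31×10⁻⁶ C)(1/0.440 − 1/0.567) = 0.0694 J.
v = √(2·0.0694/0.0252) = 2.35 m/s.

2.35 m/s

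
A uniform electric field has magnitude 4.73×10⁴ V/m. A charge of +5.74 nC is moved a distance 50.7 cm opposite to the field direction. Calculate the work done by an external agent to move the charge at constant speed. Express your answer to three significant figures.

1.38×10⁻⁴ J

The potential change for a displacement 50.7 cm opposite to the field direction is ΔV = +Ed = 2.40×10⁴ V.
W_ext = qΔV = 1.38×10⁻⁴ J.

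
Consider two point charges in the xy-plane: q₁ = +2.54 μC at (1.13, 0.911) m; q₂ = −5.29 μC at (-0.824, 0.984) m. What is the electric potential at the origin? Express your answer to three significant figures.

-2.13×10⁴ V

Electric potential is a scalar, so the contributions from each charge add algebraically: V = Σ kqᵢ/rᵢ.
Distances from the field point to each charge: r₁ = 1.45 m, r₂ = 1.28 m.
V = k[(2.54×10⁻⁶)/(1.45) + (-5.29×10⁻⁶)/(1.28)] = -2.13×10⁴ V.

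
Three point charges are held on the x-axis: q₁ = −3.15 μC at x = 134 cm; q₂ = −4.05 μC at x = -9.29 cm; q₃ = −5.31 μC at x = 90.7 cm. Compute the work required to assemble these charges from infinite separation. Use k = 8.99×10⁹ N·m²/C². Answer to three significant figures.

0.621 J

The work to assemble the configuration equals its total potential energy, U = Σ kqᵢqⱼ/rᵢⱼ over all pairs.
Pair separations: r₁₂ = 1.43 m, r₁₃ = 0.433 m, r₂₃ = 1.00 m.
U = (0.0800) + (0.347) + (0.193) = 0.621 J.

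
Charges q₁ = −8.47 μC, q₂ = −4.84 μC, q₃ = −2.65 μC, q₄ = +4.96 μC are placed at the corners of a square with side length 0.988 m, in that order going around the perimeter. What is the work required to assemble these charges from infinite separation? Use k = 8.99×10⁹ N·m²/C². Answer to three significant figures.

The assembly work is the sum of pairwise potential energies, U = Σ_{i<j} kqᵢqⱼ/rᵢⱼ.
The four side pairs have separation 0.988 m and the two diagonal pairs 1.40 m.
Summing all 6 pair terms gives U = -0.0222 J.

-0.0222 J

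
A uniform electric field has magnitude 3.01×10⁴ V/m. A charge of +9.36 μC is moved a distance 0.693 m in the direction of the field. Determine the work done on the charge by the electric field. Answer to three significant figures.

0.195 J

The potential change for a displacement 0.693 m in the direction of the field is ΔV = −Ed = -2.09×10⁴ V.
W_field = −qΔV = 0.195 J.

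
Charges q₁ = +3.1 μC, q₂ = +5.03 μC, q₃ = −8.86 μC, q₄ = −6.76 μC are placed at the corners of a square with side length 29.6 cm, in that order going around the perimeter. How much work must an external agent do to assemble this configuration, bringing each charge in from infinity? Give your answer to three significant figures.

-1.02 J

The work to assemble the configuration equals its total potential energy, U = Σ kqᵢqⱼ/rᵢⱼ over all pairs.
The four side pairs have separation 0.296 m and the two diagonal pairs 0.419 m.
Summing all 6 pair terms gives U = -1.02 J.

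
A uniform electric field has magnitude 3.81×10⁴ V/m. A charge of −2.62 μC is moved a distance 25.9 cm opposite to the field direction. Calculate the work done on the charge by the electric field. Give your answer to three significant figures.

0.0259 J

The potential change for a displacement 25.9 cm opposite to the field direction is ΔV = +Ed = 9870 V.
W_field = −qΔV = 0.0259 J.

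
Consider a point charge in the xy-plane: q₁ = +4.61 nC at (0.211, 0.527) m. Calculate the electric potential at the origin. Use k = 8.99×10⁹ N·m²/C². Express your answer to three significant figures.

The total potential is the scalar sum of each charge's contribution, V = Σ kqᵢ/rᵢ.
Distances from the field point to each charge: r₁ = 0.568 m.
V = k[(4.61×10⁻⁹)/(0.568)] = 73.0 V.

73.0 V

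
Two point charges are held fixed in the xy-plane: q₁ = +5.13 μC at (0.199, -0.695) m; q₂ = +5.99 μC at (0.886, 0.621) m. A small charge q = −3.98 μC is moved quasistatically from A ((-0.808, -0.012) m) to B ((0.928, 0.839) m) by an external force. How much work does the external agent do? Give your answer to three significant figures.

-0.804 J

For quasistatic motion the external work equals the change in potential energy: W_ext = qΔV = q(V_B − V_A).
At A: distances to the source charges are 1.22 m, 1.81 m; V_A = Σ kqᵢ/rᵢ = 6.77×10⁴ V.
At B: distances to the source charges are 1.70 m, 0.222 m; V_B = Σ kqᵢ/rᵢ = 2.70×10⁵ V.
ΔV = V_B − V_A = 2.02×10⁵ V.
W_ext = qΔV = (-3.98×10⁻⁶ C)(2.02×10⁵ V) = -0.804 J.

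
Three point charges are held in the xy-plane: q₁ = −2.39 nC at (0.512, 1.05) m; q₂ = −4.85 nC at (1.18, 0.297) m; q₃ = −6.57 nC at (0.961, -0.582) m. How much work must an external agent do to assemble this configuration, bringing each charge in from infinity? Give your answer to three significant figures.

5.03×10⁻⁷ J

The work to assemble the configuration equals its total potential energy, U = Σ kqᵢqⱼ/rᵢⱼ over all pairs.
Pair separations: r₁₂ = 1.01 m, r₁₃ = 1.69 m, r₂₃ = 0.906 m.
U = (1.04×10⁻⁷) + (8.34×10⁻⁸) + (3.16×10⁻⁷) = 5.03×10⁻⁷ J.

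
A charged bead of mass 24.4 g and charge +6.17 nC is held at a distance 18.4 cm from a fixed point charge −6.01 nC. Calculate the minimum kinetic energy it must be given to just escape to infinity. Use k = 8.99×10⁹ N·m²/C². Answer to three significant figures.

1.81×10⁻⁶ J

To just escape, total mechanical energy must reach zero at infinity: ½mv²_min + U = 0, so ½mv²_min = −U = |kQq|/r.
|U| = |kQq|/r = (8.99×10⁹ N·m²/C²)(6.01×10⁻⁹)(6.17×10⁻⁹)/(0.184) = 1.81×10⁻⁶ J.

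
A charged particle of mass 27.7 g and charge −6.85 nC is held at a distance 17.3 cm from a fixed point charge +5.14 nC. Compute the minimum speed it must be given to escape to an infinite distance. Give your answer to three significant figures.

To just escape, total mechanical energy must reach zero at infinity: ½mv²_min + U = 0, so ½mv²_min = −U = |kQq|/r.
|U| = |kQq|/r = (8.99×10⁹ N·m²/C²)(5.14×10⁻⁹)(6.85×10⁻⁹)/(0.173) = 1.83×10⁻⁶ J.
v_min = √(2|U|/m) = √(2·1.83×10⁻⁶/0.0277) = 0.0115 m/s.

0.0115 m/s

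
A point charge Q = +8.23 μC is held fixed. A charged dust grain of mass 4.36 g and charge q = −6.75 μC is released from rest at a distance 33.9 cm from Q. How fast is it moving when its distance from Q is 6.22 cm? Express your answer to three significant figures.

54.8 m/s

Only the electrostatic force acts, so mechanical energy is conserved: ½mv² = U₁ − U₂ = kQq(1/r₁ − 1/r₂).
U₁ − U₂ = (8.99×10⁹ N·m²/C²)(8.23×10⁻⁶ C)(-6.75×10⁻⁶ C)(1/0.339 − 1/0.0622) = 6.56 J.
v = √(2·6.56/4.36×10⁻³) = 54.8 m/s.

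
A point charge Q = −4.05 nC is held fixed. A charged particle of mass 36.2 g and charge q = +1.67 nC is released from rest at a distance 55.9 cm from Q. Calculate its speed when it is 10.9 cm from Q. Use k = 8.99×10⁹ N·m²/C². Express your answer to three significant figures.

4.98×10⁻³ m/s

Only the electrostatic force acts, so mechanical energy is conserved: ½mv² = U₁ − U₂ = kQq(1/r₁ − 1/r₂).
U₁ − U₂ = (8.99×10⁹ N·m²/C²)(-4.05×10⁻⁹ C)(1.67×10⁻⁹ C)(1/0.559 − 1/0.109) = 4.49×10⁻⁷ J.
v = √(2·4.49×10⁻⁷/0.0362) = 4.98×10⁻³ m/s.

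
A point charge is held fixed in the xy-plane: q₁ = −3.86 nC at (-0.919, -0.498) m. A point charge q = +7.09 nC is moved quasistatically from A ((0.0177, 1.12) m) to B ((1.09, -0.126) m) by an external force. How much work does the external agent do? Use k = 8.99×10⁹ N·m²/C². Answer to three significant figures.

1.12×10⁻⁸ J

For quasistatic motion the external work equals the change in potential energy: W_ext = qΔV = q(V_B − V_A).
At A: distance to the source charge is 1.87 m; V_A = kq₁/r = -18.6 V.
At B: distance to the source charge is 2.04 m; V_B = kq₁/r = -17.0 V.
ΔV = V_B − V_A = 1.58 V.
W_ext = qΔV = (7.09×10⁻⁹ C)(1.58 V) = 1.12×10⁻⁸ J.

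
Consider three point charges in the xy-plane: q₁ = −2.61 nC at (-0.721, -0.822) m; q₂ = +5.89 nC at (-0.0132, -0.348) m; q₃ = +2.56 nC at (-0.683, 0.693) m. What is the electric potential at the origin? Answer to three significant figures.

Electric potential is a scalar, so the contributions from each charge add algebraically: V = Σ kqᵢ/rᵢ.
Distances from the field point to each charge: r₁ = 1.09 m, r₂ = 0.348 m, r₃ = 0.973 m.
V = k[(-2.61×10⁻⁹)/(1.09) + (5.89×10⁻⁹)/(0.348) + (2.56×10⁻⁹)/(0.973)] = 154 V.

154 V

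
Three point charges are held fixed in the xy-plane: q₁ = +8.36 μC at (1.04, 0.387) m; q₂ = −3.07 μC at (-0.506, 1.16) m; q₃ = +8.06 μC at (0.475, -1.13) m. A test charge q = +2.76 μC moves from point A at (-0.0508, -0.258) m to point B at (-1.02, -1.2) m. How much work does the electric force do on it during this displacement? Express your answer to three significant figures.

0.127 J

The work done by the electric force is W_field = −ΔU = −q(V_B − V_A) = q(V_A − V_B).
At A: distances to the source charges are 1.27 m, 1.49 m, 1.02 m; V_A = Σ kqᵢ/rᵢ = 1.12×10⁵ V.
At B: distances to the source charges are 2.60 m, 2.42 m, 1.50 m; V_B = Σ kqᵢ/rᵢ = 6.59×10⁴ V.
ΔV = V_B − V_A = -4.60×10⁴ V.
W_field = −qΔV = −(2.76×10⁻⁶ C)(-4.60×10⁴ V) = 0.127 J.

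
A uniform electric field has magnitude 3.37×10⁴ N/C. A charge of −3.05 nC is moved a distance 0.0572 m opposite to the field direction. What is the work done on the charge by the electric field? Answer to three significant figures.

5.88×10⁻⁶ J

The potential change for a displacement 0.0572 m opposite to the field direction is ΔV = +Ed = 1930 V.
W_field = −qΔV = 5.88×10⁻⁶ J.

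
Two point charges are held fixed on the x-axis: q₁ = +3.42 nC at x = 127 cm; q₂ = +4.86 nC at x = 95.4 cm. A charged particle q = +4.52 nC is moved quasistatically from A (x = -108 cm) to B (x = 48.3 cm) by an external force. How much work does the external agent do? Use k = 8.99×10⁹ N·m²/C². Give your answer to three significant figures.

For quasistatic motion the external work equals the change in potential energy: W_ext = qΔV = q(V_B − V_A).
At A: distances to the source charges are 2.35 m, 2.03 m; V_A = Σ kqᵢ/rᵢ = 34.6 V.
At B: distances to the source charges are 0.787 m, 0.471 m; V_B = Σ kqᵢ/rᵢ = 132 V.
ΔV = V_B − V_A = 97.3 V.
W_ext = qΔV = (4.52×10⁻⁹ C)(97.3 V) = 4.40×10⁻⁷ J.

4.40×10⁻⁷ J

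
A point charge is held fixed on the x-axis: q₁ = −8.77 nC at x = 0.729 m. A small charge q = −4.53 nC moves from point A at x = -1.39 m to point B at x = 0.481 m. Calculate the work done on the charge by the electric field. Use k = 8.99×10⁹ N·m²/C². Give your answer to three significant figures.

-1.27×10⁻⁶ J

The work done by the electric force is W_field = −ΔU = −q(V_B − V_A) = q(V_A − V_B).
At A: distance to the source charge is 2.12 m; V_A = kq₁/r = -37.2 V.
At B: distance to the source charge is 0.248 m; V_B = kq₁/r = -318 V.
ΔV = V_B − V_A = -281 V.
W_field = −qΔV = −(-4.53×10⁻⁹ C)(-281 V) = -1.27×10⁻⁶ J.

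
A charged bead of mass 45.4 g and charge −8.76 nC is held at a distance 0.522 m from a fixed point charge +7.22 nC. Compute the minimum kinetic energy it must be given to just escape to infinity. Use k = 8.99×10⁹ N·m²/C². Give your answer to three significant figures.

1.09×10⁻⁶ J

To just escape, total mechanical energy must reach zero at infinity: ½mv²_min + U = 0, so ½mv²_min = −U = |kQq|/r.
|U| = |kQq|/r = (8.99×10⁹ N·m²/C²)(7.22×10⁻⁹)(8.76×10⁻⁹)/(0.522) = 1.09×10⁻⁶ J.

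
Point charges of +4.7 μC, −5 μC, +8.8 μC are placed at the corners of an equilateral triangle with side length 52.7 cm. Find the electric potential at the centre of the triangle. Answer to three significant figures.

The total potential is the scalar sum of each charge's contribution, V = Σ kqᵢ/rᵢ.
The distance from each vertex to the centroid is a/√3 = 0.304 m.
V = k[(4.70×10⁻⁶)/(0.304) + (-5.00×10⁻⁶)/(0.304) + (8.80×10⁻⁶)/(0.304)] = 2.51×10⁵ V.

2.51×10⁵ V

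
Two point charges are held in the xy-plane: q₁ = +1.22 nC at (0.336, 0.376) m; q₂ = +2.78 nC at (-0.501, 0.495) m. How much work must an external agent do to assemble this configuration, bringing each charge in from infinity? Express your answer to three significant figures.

3.61×10⁻⁸ J

The assembly work is the sum of pairwise potential energies, U = Σ_{i<j} kqᵢqⱼ/rᵢⱼ.
Pair separations: r₁₂ = 0.845 m.
U = (3.61×10⁻⁸) = 3.61×10⁻⁸ J.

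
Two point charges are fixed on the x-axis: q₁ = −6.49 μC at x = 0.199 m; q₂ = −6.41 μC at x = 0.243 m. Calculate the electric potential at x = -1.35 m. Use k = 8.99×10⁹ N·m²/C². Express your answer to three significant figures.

The total potential is the scalar sum of each charge's contribution, V = Σ kqᵢ/rᵢ.
Distances from the field point to each charge: r₁ = 1.55 m, r₂ = 1.59 m.
V = k[(-6.49×10⁻⁶)/(1.55) + (-6.41×10⁻⁶)/(1.59)] = -7.38×10⁴ V.

-7.38×10⁴ V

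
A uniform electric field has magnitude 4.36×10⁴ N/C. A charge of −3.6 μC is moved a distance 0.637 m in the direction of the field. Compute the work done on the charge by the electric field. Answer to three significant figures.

The potential change for a displacement 0.637 m in the direction of the field is ΔV = −Ed = -2.78×10⁴ V.
W_field = −qΔV = -0.100 J.

-0.100 J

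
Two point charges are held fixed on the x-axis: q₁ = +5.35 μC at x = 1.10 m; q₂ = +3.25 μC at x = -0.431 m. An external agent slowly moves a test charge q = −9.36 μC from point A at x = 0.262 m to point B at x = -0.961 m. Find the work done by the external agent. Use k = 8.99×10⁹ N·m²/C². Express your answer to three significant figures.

0.197 J

For quasistatic motion the external work equals the change in potential energy: W_ext = qΔV = q(V_B − V_A).
At A: distances to the source charges are 0.838 m, 0.693 m; V_A = Σ kqᵢ/rᵢ = 9.96×10⁴ V.
At B: distances to the source charges are 2.06 m, 0.530 m; V_B = Σ kqᵢ/rᵢ = 7.85×10⁴ V.
ΔV = V_B − V_A = -2.11×10⁴ V.
W_ext = qΔV = (-9.36×10⁻⁶ C)(-2.11×10⁴ V) = 0.197 J.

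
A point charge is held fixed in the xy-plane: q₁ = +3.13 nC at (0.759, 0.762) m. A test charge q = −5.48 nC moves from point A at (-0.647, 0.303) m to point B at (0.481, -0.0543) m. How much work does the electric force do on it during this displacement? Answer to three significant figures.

The work done by the electric force is W_field = −ΔU = −q(V_B − V_A) = q(V_A − V_B).
At A: distance to the source charge is 1.48 m; V_A = kq₁/r = 19.0 V.
At B: distance to the source charge is 0.862 m; V_B = kq₁/r = 32.6 V.
ΔV = V_B − V_A = 13.6 V.
W_field = −qΔV = −(-5.48×10⁻⁹ C)(13.6 V) = 7.46×10⁻⁸ J.

7.46×10⁻⁸ J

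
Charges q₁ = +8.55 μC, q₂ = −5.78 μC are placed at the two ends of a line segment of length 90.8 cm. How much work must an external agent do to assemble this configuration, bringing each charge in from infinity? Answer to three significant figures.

-0.489 J

The assembly work is the sum of pairwise potential energies, U = Σ_{i<j} kqᵢqⱼ/rᵢⱼ.
The separation is r = 0.908 m.
U = (-0.489) = -0.489 J.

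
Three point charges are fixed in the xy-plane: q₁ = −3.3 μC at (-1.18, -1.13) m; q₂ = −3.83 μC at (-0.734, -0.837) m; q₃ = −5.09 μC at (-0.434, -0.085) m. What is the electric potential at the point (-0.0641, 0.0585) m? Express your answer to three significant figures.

-1.64×10⁵ V

The total potential is the scalar sum of each charge's contribution, V = Σ kqᵢ/rᵢ.
Distances from the field point to each charge: r₁ = 1.63 m, r₂ = 1.12 m, r₃ = 0.397 m.
V = k[(-3.30×10⁻⁶)/(1.63) + (-3.83×10⁻⁶)/(1.12) + (-5.09×10⁻⁶)/(0.397)] = -1.64×10⁵ V.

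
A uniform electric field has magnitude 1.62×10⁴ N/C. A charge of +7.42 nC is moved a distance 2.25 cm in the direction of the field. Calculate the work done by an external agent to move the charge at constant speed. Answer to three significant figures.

-2.70×10⁻⁶ J

The potential change for a displacement 2.25 cm in the direction of the field is ΔV = −Ed = -364 V.
W_ext = qΔV = -2.70×10⁻⁶ J.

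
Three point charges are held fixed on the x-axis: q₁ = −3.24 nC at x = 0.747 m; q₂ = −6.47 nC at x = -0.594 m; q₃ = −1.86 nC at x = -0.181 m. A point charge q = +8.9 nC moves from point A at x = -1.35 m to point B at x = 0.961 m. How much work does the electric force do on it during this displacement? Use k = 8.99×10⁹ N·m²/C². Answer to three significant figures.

7.39×10⁻⁷ J

The work done by the electric force is W_field = −ΔU = −q(V_B − V_A) = q(V_A − V_B).
At A: distances to the source charges are 2.10 m, 0.756 m, 1.17 m; V_A = Σ kqᵢ/rᵢ = -105 V.
At B: distances to the source charges are 0.214 m, 1.55 m, 1.14 m; V_B = Σ kqᵢ/rᵢ = -188 V.
ΔV = V_B − V_A = -83.0 V.
W_field = −qΔV = −(8.90×10⁻⁹ C)(-83.0 V) = 7.39×10⁻⁷ J.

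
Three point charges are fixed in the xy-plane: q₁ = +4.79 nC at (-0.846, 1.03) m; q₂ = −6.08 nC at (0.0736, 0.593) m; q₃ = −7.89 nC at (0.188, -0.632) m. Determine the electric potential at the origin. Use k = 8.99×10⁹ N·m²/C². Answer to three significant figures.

-167 V

Electric potential is a scalar, so the contributions from each charge add algebraically: V = Σ kqᵢ/rᵢ.
Distances from the field point to each charge: r₁ = 1.33 m, r₂ = 0.598 m, r₃ = 0.659 m.
V = k[(4.79×10⁻⁹)/(1.33) + (-6.08×10⁻⁹)/(0.598) + (-7.89×10⁻⁹)/(0.659)] = -167 V.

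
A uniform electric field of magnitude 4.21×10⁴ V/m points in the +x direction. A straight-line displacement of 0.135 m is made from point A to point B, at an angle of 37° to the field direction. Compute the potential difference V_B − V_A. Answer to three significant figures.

-4540 V

Only the component of displacement along E changes the potential: ΔV = −E·d·cosθ.
ΔV = −(4.21×10⁴ V/m)(0.135 m)cos37° = -4540 V.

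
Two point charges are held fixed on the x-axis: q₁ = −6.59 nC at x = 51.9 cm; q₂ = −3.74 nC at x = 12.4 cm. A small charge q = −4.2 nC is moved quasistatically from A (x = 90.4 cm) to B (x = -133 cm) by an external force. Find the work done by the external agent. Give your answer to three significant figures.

-5.96×10⁻⁷ J

For quasistatic motion the external work equals the change in potential energy: W_ext = qΔV = q(V_B − V_A).
At A: distances to the source charges are 0.385 m, 0.780 m; V_A = Σ kqᵢ/rᵢ = -197 V.
At B: distances to the source charges are 1.85 m, 1.45 m; V_B = Σ kqᵢ/rᵢ = -55.2 V.
ΔV = V_B − V_A = 142 V.
W_ext = qΔV = (-4.20×10⁻⁹ C)(142 V) = -5.96×10⁻⁷ J.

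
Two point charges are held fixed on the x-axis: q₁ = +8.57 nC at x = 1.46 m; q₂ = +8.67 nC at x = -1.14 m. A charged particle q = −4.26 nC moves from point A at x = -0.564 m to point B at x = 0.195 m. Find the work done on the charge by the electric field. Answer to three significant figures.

-2.30×10⁻⁷ J

The work done by the electric force is W_field = −ΔU = −q(V_B − V_A) = q(V_A − V_B).
At A: distances to the source charges are 2.02 m, 0.576 m; V_A = Σ kqᵢ/rᵢ = 173 V.
At B: distances to the source charges are 1.26 m, 1.33 m; V_B = Σ kqᵢ/rᵢ = 119 V.
ΔV = V_B − V_A = -54.1 V.
W_field = −qΔV = −(-4.26×10⁻⁹ C)(-54.1 V) = -2.30×10⁻⁷ J.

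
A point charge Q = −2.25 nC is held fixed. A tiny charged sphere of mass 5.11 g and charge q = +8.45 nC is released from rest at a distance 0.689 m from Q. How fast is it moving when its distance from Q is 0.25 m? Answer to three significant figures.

0.0131 m/s

Only the electrostatic force acts, so mechanical energy is conserved: ½mv² = U₁ − U₂ = kQq(1/r₁ − 1/r₂).
U₁ − U₂ = (8.99×10⁹ N·m²/C²)(-2.25×10⁻⁹ C)(8.45×10⁻⁹ C)(1/0.689 − 1/0.250) = 4.36×10⁻⁷ J.
v = √(2·4.36×10⁻⁷/5.11×10⁻³) = 0.0131 m/s.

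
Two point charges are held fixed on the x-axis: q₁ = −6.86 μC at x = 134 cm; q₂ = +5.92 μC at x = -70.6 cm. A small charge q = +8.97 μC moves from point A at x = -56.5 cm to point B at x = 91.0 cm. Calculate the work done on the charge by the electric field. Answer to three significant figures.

The work done by the electric force is W_field = −ΔU = −q(V_B − V_A) = q(V_A − V_B).
At A: distances to the source charges are 1.91 m, 0.141 m; V_A = Σ kqᵢ/rᵢ = 3.45×10⁵ V.
At B: distances to the source charges are 0.430 m, 1.62 m; V_B = Σ kqᵢ/rᵢ = -1.10×10⁵ V.
ΔV = V_B − V_A = -4.56×10⁵ V.
W_field = −qΔV = −(8.97×10⁻⁶ C)(-4.56×10⁵ V) = 4.09 J.

4.09 J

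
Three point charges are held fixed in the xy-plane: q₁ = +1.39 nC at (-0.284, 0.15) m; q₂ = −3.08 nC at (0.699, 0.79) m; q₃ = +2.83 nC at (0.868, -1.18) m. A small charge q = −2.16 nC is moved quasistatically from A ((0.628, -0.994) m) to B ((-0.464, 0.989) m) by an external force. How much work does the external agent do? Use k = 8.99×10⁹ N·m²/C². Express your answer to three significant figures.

For quasistatic motion the external work equals the change in potential energy: W_ext = qΔV = q(V_B − V_A).
At A: distances to the source charges are 1.46 m, 1.79 m, 0.304 m; V_A = Σ kqᵢ/rᵢ = 76.8 V.
At B: distances to the source charges are 0.858 m, 1.18 m, 2.55 m; V_B = Σ kqᵢ/rᵢ = 1.09 V.
ΔV = V_B − V_A = -75.7 V.
W_ext = qΔV = (-2.16×10⁻⁹ C)(-75.7 V) = 1.64×10⁻⁷ J.

1.64×10⁻⁷ J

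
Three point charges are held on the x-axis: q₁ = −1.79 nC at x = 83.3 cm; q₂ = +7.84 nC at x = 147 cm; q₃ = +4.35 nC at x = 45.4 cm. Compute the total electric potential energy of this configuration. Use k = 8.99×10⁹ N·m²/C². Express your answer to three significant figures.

-8.10×10⁻⁸ J

The work to assemble the configuration equals its total potential energy, U = Σ kqᵢqⱼ/rᵢⱼ over all pairs.
Pair separations: r₁₂ = 0.637 m, r₁₃ = 0.379 m, r₂₃ = 1.02 m.
U = (-1.98×10⁻⁷) + (-1.85×10⁻⁷) + (3.02×10⁻⁷) = -8.10×10⁻⁸ J.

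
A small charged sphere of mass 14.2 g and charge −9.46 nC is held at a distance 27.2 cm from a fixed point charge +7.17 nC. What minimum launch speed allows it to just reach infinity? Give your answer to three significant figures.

To just escape, total mechanical energy must reach zero at infinity: ½mv²_min + U = 0, so ½mv²_min = −U = |kQq|/r.
|U| = |kQq|/r = (8.99×10⁹ N·m²/C²)(7.17×10⁻⁹)(9.46×10⁻⁹)/(0.272) = 2.24×10⁻⁶ J.
v_min = √(2|U|/m) = √(2·2.24×10⁻⁶/0.0142) = 0.0178 m/s.

0.0178 m/s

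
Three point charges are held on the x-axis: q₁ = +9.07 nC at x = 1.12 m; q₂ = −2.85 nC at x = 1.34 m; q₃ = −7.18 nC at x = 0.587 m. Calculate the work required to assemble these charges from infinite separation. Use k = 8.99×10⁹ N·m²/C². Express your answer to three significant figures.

-1.91×10⁻⁶ J

The work to assemble the configuration equals its total potential energy, U = Σ kqᵢqⱼ/rᵢⱼ over all pairs.
Pair separations: r₁₂ = 0.220 m, r₁₃ = 0.533 m, r₂₃ = 0.753 m.
U = (-1.06×10⁻⁶) + (-1.10×10⁻⁶) + (2.44×10⁻⁷) = -1.91×10⁻⁶ J.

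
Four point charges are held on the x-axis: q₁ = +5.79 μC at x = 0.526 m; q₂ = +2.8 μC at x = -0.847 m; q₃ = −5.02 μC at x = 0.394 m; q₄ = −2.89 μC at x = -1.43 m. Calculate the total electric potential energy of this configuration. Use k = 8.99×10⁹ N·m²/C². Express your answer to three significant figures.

-2.11 J

The work to assemble the configuration equals its total potential energy, U = Σ kqᵢqⱼ/rᵢⱼ over all pairs.
Pair separations: r₁₂ = 1.37 m, r₁₃ = 0.132 m, r₁₄ = 1.96 m, r₂₃ = 1.24 m, r₂₄ = 0.583 m, r₃₄ = 1.82 m.
Summing all 6 pair terms gives U = -2.11 J.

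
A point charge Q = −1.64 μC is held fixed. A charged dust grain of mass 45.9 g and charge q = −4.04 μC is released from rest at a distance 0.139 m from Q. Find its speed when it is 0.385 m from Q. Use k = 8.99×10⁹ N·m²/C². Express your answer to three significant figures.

3.45 m/s

Only the electrostatic force acts, so mechanical energy is conserved: ½mv² = U₁ − U₂ = kQq(1/r₁ − 1/r₂).
U₁ − U₂ = (8.99×10⁹ N·m²/C²)(-1.64×10⁻⁶ C)(-4.04×10⁻⁶ C)(1/0.139 − 1/0.385) = 0.274 J.
v = √(2·0.274/0.0459) = 3.45 m/s.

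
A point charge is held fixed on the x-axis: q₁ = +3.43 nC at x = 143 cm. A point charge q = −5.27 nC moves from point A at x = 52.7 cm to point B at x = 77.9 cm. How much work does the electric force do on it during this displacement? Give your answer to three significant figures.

6.97×10⁻⁸ J

The work done by the electric force is W_field = −ΔU = −q(V_B − V_A) = q(V_A − V_B).
At A: distance to the source charge is 0.903 m; V_A = kq₁/r = 34.1 V.
At B: distance to the source charge is 0.651 m; V_B = kq₁/r = 47.4 V.
ΔV = V_B − V_A = 13.2 V.
W_field = −qΔV = −(-5.27×10⁻⁹ C)(13.2 V) = 6.97×10⁻⁸ J.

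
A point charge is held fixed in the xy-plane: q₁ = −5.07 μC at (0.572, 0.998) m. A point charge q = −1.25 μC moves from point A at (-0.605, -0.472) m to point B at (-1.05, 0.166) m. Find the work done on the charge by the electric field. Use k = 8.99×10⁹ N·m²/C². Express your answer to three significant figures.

-9.99×10⁻⁴ J

The work done by the electric force is W_field = −ΔU = −q(V_B − V_A) = q(V_A − V_B).
At A: distance to the source charge is 1.88 m; V_A = kq₁/r = -2.42×10⁴ V.
At B: distance to the source charge is 1.82 m; V_B = kq₁/r = -2.50×10⁴ V.
ΔV = V_B − V_A = -799 V.
W_field = −qΔV = −(-1.25×10⁻⁶ C)(-799 V) = -9.99×10⁻⁴ J.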